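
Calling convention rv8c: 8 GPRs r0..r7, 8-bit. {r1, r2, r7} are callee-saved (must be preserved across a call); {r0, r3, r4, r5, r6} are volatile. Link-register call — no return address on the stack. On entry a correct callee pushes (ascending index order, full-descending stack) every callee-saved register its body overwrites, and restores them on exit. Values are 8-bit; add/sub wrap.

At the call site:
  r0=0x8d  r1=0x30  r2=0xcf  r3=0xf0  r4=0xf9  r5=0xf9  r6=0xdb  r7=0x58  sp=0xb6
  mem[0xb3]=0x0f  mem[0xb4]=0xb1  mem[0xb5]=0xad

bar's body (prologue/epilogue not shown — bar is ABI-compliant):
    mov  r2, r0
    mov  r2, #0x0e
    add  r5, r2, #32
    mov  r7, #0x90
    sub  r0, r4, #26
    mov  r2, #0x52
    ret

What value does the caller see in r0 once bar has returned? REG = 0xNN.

REG = 0xdf

prologue: push r2 → mem[0xb5]=0xcf, sp=0xb5
prologue: push r7 → mem[0xb4]=0x58, sp=0xb4
body[0] mov  r2, r0 → r2=0x8d
body[1] mov  r2, #0x0e → r2=0x0e
body[2] add  r5, r2, #32 → r5=0x2e
body[3] mov  r7, #0x90 → r7=0x90
body[4] sub  r0, r4, #26 → r0=0xdf
body[5] mov  r2, #0x52 → r2=0x52
epilogue: pop r7=0x58, sp=0xb5
epilogue: pop r2=0xcf, sp=0xb6
r0 is caller-saved → body value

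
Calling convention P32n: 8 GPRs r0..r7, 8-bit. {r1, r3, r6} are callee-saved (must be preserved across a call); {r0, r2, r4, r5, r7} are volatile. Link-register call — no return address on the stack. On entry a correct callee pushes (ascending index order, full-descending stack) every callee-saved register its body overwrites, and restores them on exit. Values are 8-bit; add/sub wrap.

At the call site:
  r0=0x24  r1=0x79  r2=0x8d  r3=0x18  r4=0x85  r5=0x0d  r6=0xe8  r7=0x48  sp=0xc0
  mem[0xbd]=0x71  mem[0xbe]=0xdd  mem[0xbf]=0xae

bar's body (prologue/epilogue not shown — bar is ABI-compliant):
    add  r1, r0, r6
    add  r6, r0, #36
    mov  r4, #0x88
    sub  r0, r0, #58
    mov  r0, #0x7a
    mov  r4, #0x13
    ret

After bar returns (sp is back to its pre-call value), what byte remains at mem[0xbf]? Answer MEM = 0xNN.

prologue: push r1 → mem[0xbf]=0x79, sp=0xbf
prologue: push r6 → mem[0xbe]=0xe8, sp=0xbe
body[0] add  r1, r0, r6 → r1=0x0c
body[1] add  r6, r0, #36 → r6=0x48
body[2] mov  r4, #0x88 → r4=0x88
body[3] sub  r0, r0, #58 → r0=0xea
body[4] mov  r0, #0x7a → r0=0x7a
body[5] mov  r4, #0x13 → r4=0x13
epilogue: pop r6=0xe8, sp=0xbf
epilogue: pop r1=0x79, sp=0xc0
prologue pushed ['r1', 'r6'] at ['0xbf', '0xbe']

MEM = 0x79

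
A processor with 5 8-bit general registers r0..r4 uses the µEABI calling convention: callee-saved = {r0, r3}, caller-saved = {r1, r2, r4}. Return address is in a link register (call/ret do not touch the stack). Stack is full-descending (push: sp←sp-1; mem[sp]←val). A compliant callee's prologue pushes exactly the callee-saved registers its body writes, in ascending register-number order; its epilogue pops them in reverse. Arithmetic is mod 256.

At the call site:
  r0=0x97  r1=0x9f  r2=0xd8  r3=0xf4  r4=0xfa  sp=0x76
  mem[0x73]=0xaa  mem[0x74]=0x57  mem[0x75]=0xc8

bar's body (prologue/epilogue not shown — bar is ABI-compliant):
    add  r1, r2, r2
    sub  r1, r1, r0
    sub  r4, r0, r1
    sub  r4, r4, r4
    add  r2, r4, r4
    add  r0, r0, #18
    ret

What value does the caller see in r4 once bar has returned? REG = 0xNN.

REG = 0x00

prologue: push r0 → mem[0x75]=0x97, sp=0x75
body[0] add  r1, r2, r2 → r1=0xb0
body[1] sub  r1, r1, r0 → r1=0x19
body[2] sub  r4, r0, r1 → r4=0x7e
body[3] sub  r4, r4, r4 → r4=0x00
body[4] add  r2, r4, r4 → r2=0x00
body[5] add  r0, r0, #18 → r0=0xa9
epilogue: pop r0=0x97, sp=0x76
r4 is caller-saved → body value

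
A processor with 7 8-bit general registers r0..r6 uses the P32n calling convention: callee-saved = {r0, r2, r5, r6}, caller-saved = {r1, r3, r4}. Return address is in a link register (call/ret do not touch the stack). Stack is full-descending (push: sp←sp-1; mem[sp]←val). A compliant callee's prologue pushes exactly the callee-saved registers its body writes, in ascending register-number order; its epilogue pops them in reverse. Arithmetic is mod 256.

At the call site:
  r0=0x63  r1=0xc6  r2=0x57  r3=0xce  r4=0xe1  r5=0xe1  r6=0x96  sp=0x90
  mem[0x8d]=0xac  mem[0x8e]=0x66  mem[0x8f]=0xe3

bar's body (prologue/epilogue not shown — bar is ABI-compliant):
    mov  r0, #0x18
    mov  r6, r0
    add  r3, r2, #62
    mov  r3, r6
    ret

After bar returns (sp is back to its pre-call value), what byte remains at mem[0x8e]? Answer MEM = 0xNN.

MEM = 0x96

prologue: push r0 → mem[0x8f]=0x63, sp=0x8f
prologue: push r6 → mem[0x8e]=0x96, sp=0x8e
body[0] mov  r0, #0x18 → r0=0x18
body[1] mov  r6, r0 → r6=0x18
body[2] add  r3, r2, #62 → r3=0x95
body[3] mov  r3, r6 → r3=0x18
epilogue: pop r6=0x96, sp=0x8f
epilogue: pop r0=0x63, sp=0x90
prologue pushed ['r0', 'r6'] at ['0x8f', '0x8e']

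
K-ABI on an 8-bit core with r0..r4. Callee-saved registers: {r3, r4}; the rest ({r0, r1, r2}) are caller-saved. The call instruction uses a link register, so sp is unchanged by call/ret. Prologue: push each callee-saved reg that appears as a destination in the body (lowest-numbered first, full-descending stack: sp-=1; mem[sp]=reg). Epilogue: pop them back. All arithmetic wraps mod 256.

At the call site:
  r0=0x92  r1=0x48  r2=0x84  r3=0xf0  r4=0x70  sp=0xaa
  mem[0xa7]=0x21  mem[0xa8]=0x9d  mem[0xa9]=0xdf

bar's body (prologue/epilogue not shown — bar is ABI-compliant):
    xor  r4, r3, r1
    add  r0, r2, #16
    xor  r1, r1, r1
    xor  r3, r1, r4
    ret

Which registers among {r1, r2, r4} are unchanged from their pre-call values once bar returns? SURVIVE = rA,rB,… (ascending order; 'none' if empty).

prologue: push r3 → mem[0xa9]=0xf0, sp=0xa9
prologue: push r4 → mem[0xa8]=0x70, sp=0xa8
body[0] xor  r4, r3, r1 → r4=0xb8
body[1] add  r0, r2, #16 → r0=0x94
body[2] xor  r1, r1, r1 → r1=0x00
body[3] xor  r3, r1, r4 → r3=0xb8
epilogue: pop r4=0x70, sp=0xa9
epilogue: pop r3=0xf0, sp=0xaa
r1: caller-saved, written=True
r2: caller-saved, written=False
r4: callee-saved, written=True

SURVIVE = r2,r4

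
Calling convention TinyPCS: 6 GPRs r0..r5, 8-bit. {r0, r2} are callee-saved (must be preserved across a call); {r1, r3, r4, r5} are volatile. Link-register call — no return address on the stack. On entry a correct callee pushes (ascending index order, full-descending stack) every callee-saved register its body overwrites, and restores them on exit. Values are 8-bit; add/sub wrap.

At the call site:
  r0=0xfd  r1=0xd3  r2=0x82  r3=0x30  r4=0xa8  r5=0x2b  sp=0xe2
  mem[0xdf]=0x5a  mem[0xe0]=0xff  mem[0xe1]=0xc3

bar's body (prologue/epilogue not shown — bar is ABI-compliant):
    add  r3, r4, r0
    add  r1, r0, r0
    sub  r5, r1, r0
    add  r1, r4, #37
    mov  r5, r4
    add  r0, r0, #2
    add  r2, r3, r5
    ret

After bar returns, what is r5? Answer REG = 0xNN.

prologue: push r0 → mem[0xe1]=0xfd, sp=0xe1
prologue: push r2 → mem[0xe0]=0x82, sp=0xe0
body[0] add  r3, r4, r0 → r3=0xa5
body[1] add  r1, r0, r0 → r1=0xfa
body[2] sub  r5, r1, r0 → r5=0xfd
body[3] add  r1, r4, #37 → r1=0xcd
body[4] mov  r5, r4 → r5=0xa8
body[5] add  r0, r0, #2 → r0=0xff
body[6] add  r2, r3, r5 → r2=0x4d
epilogue: pop r2=0x82, sp=0xe1
epilogue: pop r0=0xfd, sp=0xe2
r5 is caller-saved → body value

REG = 0xa8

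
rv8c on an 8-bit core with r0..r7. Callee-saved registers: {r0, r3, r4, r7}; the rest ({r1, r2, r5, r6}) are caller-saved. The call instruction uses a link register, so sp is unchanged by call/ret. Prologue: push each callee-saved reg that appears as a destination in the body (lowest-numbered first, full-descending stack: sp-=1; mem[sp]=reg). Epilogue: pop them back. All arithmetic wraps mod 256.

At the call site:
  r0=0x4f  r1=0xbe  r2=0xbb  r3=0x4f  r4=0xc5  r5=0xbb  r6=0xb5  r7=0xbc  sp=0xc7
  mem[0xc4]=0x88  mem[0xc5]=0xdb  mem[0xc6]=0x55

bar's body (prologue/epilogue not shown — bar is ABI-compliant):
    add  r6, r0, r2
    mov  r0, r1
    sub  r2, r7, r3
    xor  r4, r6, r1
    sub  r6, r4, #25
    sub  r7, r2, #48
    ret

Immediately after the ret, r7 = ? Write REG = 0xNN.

prologue: push r0 → mem[0xc6]=0x4f, sp=0xc6
prologue: push r4 → mem[0xc5]=0xc5, sp=0xc5
prologue: push r7 → mem[0xc4]=0xbc, sp=0xc4
body[0] add  r6, r0, r2 → r6=0x0a
body[1] mov  r0, r1 → r0=0xbe
body[2] sub  r2, r7, r3 → r2=0x6d
body[3] xor  r4, r6, r1 → r4=0xb4
body[4] sub  r6, r4, #25 → r6=0x9b
body[5] sub  r7, r2, #48 → r7=0x3d
epilogue: pop r7=0xbc, sp=0xc5
epilogue: pop r4=0xc5, sp=0xc6
epilogue: pop r0=0x4f, sp=0xc7
r7 is callee-saved → restored

REG = 0xbc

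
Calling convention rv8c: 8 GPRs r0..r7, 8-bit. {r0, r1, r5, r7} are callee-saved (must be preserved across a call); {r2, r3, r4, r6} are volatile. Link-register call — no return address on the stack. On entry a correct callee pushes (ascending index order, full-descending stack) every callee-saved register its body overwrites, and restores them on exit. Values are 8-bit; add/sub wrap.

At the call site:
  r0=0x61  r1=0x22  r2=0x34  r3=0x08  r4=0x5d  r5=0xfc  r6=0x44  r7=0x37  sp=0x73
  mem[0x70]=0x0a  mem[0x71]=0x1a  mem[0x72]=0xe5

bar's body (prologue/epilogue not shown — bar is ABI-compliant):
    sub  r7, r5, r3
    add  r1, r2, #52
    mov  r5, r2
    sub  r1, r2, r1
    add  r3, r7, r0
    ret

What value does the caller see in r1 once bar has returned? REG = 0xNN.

prologue: push r1 -> mem[0x72]=0x22, sp=0x72
prologue: push r5 -> mem[0x71]=0xfc, sp=0x71
prologue: push r7 -> mem[0x70]=0x37, sp=0x70
body[0] sub  r7, r5, r3 -> r7=0xf4
body[1] add  r1, r2, #52 -> r1=0x68
body[2] mov  r5, r2 -> r5=0x34
body[3] sub  r1, r2, r1 -> r1=0xcc
body[4] add  r3, r7, r0 -> r3=0x55
epilogue: pop r7=0x37, sp=0x71
epilogue: pop r5=0xfc, sp=0x72
epilogue: pop r1=0x22, sp=0x73
r1 is callee-saved -> restored

REG = 0x22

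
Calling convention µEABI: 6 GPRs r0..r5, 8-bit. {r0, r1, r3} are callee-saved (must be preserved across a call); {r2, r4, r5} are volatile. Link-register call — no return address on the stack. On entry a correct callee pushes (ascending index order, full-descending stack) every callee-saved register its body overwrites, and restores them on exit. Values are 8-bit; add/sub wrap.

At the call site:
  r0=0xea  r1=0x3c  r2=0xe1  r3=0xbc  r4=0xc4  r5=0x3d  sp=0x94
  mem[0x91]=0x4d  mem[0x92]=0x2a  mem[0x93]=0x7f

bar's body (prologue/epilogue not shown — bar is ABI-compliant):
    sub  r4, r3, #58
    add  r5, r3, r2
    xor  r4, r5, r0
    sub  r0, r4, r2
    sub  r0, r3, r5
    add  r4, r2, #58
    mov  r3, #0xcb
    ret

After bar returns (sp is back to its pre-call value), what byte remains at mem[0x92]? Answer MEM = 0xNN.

MEM = 0xbc

prologue: push r0 → mem[0x93]=0xea, sp=0x93
prologue: push r3 → mem[0x92]=0xbc, sp=0x92
body[0] sub  r4, r3, #58 → r4=0x82
body[1] add  r5, r3, r2 → r5=0x9d
body[2] xor  r4, r5, r0 → r4=0x77
body[3] sub  r0, r4, r2 → r0=0x96
body[4] sub  r0, r3, r5 → r0=0x1f
body[5] add  r4, r2, #58 → r4=0x1b
body[6] mov  r3, #0xcb → r3=0xcb
epilogue: pop r3=0xbc, sp=0x93
epilogue: pop r0=0xea, sp=0x94
prologue pushed ['r0', 'r3'] at ['0x93', '0x92']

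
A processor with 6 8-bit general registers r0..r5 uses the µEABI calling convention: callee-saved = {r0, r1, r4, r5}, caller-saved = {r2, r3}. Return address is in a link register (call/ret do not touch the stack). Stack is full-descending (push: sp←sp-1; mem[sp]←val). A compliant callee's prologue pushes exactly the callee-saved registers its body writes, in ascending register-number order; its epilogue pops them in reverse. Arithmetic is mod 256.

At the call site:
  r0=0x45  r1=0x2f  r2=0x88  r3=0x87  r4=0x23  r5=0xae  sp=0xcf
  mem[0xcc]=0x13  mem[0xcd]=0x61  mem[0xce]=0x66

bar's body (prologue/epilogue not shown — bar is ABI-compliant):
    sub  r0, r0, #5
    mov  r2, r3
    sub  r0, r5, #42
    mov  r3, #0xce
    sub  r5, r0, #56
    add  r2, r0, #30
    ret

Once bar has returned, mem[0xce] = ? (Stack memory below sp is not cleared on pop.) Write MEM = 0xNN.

MEM = 0x45

prologue: push r0 → mem[0xce]=0x45, sp=0xce
prologue: push r5 → mem[0xcd]=0xae, sp=0xcd
body[0] sub  r0, r0, #5 → r0=0x40
body[1] mov  r2, r3 → r2=0x87
body[2] sub  r0, r5, #42 → r0=0x84
body[3] mov  r3, #0xce → r3=0xce
body[4] sub  r5, r0, #56 → r5=0x4c
body[5] add  r2, r0, #30 → r2=0xa2
epilogue: pop r5=0xae, sp=0xce
epilogue: pop r0=0x45, sp=0xcf
prologue pushed ['r0', 'r5'] at ['0xce', '0xcd']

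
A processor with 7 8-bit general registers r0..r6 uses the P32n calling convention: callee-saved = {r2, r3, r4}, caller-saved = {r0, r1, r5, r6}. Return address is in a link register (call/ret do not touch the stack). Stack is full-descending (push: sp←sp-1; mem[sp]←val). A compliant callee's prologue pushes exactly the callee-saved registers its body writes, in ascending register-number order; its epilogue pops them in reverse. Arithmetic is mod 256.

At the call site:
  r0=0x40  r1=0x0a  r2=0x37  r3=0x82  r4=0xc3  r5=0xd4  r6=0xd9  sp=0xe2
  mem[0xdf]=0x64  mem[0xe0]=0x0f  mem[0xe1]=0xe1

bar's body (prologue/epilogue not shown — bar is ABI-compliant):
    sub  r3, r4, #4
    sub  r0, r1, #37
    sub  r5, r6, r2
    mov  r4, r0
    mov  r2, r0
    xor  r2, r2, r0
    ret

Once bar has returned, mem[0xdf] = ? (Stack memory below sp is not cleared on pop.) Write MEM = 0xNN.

MEM = 0xc3

prologue: push r2 -> mem[0xe1]=0x37, sp=0xe1
prologue: push r3 -> mem[0xe0]=0x82, sp=0xe0
prologue: push r4 -> mem[0xdf]=0xc3, sp=0xdf
body[0] sub  r3, r4, #4 -> r3=0xbf
body[1] sub  r0, r1, #37 -> r0=0xe5
body[2] sub  r5, r6, r2 -> r5=0xa2
body[3] mov  r4, r0 -> r4=0xe5
body[4] mov  r2, r0 -> r2=0xe5
body[5] xor  r2, r2, r0 -> r2=0x00
epilogue: pop r4=0xc3, sp=0xe0
epilogue: pop r3=0x82, sp=0xe1
epilogue: pop r2=0x37, sp=0xe2
prologue pushed ['r2', 'r3', 'r4'] at ['0xe1', '0xe0', '0xdf']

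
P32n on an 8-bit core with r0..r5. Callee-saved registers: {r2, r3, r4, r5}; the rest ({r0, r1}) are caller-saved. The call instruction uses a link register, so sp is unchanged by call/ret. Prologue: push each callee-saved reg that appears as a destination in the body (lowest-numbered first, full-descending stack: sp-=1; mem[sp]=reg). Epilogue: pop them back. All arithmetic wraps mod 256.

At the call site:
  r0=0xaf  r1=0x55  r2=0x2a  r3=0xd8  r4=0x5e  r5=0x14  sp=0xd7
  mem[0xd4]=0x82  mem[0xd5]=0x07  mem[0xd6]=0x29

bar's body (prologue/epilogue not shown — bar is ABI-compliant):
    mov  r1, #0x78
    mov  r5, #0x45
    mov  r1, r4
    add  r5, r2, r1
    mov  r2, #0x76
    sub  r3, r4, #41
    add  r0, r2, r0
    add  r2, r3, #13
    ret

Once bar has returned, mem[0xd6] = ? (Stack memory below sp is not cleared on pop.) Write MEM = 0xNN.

prologue: push r2 → mem[0xd6]=0x2a, sp=0xd6
prologue: push r3 → mem[0xd5]=0xd8, sp=0xd5
prologue: push r5 → mem[0xd4]=0x14, sp=0xd4
body[0] mov  r1, #0x78 → r1=0x78
body[1] mov  r5, #0x45 → r5=0x45
body[2] mov  r1, r4 → r1=0x5e
body[3] add  r5, r2, r1 → r5=0x88
body[4] mov  r2, #0x76 → r2=0x76
body[5] sub  r3, r4, #41 → r3=0x35
body[6] add  r0, r2, r0 → r0=0x25
body[7] add  r2, r3, #13 → r2=0x42
epilogue: pop r5=0x14, sp=0xd5
epilogue: pop r3=0xd8, sp=0xd6
epilogue: pop r2=0x2a, sp=0xd7
prologue pushed ['r2', 'r3', 'r5'] at ['0xd6', '0xd5', '0xd4']

MEM = 0x2a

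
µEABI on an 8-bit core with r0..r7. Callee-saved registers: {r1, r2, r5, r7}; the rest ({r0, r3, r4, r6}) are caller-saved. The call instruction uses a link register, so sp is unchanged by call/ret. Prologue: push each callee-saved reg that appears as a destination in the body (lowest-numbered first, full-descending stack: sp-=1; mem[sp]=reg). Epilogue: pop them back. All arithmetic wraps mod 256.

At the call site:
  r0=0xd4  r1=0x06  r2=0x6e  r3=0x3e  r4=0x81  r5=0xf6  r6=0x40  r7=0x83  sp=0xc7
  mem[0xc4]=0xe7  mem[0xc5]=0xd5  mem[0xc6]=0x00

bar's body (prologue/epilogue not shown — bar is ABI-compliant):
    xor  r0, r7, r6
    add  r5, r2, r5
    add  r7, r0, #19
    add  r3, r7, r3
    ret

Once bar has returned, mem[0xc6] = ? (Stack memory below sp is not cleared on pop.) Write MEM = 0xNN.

prologue: push r5 → mem[0xc6]=0xf6, sp=0xc6
prologue: push r7 → mem[0xc5]=0x83, sp=0xc5
body[0] xor  r0, r7, r6 → r0=0xc3
body[1] add  r5, r2, r5 → r5=0x64
body[2] add  r7, r0, #19 → r7=0xd6
body[3] add  r3, r7, r3 → r3=0x14
epilogue: pop r7=0x83, sp=0xc6
epilogue: pop r5=0xf6, sp=0xc7
prologue pushed ['r5', 'r7'] at ['0xc6', '0xc5']

MEM = 0xf6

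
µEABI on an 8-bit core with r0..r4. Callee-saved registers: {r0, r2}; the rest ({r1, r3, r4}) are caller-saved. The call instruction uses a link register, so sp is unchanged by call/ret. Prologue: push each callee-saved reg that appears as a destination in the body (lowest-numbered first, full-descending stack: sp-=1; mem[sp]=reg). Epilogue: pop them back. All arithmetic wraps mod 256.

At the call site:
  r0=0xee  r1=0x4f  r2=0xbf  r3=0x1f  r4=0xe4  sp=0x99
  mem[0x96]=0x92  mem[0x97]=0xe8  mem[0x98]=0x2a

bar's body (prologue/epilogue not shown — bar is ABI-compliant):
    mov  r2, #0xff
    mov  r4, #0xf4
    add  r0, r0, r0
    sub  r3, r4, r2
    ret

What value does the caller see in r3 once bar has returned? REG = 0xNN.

REG = 0xf5

prologue: push r0 → mem[0x98]=0xee, sp=0x98
prologue: push r2 → mem[0x97]=0xbf, sp=0x97
body[0] mov  r2, #0xff → r2=0xff
body[1] mov  r4, #0xf4 → r4=0xf4
body[2] add  r0, r0, r0 → r0=0xdc
body[3] sub  r3, r4, r2 → r3=0xf5
epilogue: pop r2=0xbf, sp=0x98
epilogue: pop r0=0xee, sp=0x99
r3 is caller-saved → body value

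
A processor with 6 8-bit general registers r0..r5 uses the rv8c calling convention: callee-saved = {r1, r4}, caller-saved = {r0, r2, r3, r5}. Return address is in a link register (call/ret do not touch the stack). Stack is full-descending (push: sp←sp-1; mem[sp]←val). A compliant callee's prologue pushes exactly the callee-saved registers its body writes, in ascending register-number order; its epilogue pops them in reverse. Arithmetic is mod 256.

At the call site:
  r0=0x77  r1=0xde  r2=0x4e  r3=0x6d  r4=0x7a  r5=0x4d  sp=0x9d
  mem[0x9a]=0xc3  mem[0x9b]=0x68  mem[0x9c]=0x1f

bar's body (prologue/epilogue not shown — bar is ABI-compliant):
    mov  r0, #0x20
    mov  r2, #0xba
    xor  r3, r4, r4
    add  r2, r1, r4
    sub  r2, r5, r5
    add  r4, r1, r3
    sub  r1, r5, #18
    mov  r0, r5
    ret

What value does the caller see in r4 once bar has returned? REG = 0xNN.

prologue: push r1 -> mem[0x9c]=0xde, sp=0x9c
prologue: push r4 -> mem[0x9b]=0x7a, sp=0x9b
body[0] mov  r0, #0x20 -> r0=0x20
body[1] mov  r2, #0xba -> r2=0xba
body[2] xor  r3, r4, r4 -> r3=0x00
body[3] add  r2, r1, r4 -> r2=0x58
body[4] sub  r2, r5, r5 -> r2=0x00
body[5] add  r4, r1, r3 -> r4=0xde
body[6] sub  r1, r5, #18 -> r1=0x3b
body[7] mov  r0, r5 -> r0=0x4d
epilogue: pop r4=0x7a, sp=0x9c
epilogue: pop r1=0xde, sp=0x9d
r4 is callee-saved -> restored

REG = 0x7a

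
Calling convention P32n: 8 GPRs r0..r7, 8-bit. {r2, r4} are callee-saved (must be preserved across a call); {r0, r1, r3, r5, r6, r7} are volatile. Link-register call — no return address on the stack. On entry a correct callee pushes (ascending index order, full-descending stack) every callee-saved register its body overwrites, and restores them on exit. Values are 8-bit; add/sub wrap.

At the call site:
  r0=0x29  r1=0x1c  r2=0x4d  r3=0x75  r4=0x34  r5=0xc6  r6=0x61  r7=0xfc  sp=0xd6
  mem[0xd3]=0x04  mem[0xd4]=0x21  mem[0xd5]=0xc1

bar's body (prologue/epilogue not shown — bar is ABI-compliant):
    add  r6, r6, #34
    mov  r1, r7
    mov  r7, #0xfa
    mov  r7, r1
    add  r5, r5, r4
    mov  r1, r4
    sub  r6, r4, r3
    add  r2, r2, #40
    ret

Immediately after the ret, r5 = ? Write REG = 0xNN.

REG = 0xfa

prologue: push r2 -> mem[0xd5]=0x4d, sp=0xd5
body[0] add  r6, r6, #34 -> r6=0x83
body[1] mov  r1, r7 -> r1=0xfc
body[2] mov  r7, #0xfa -> r7=0xfa
body[3] mov  r7, r1 -> r7=0xfc
body[4] add  r5, r5, r4 -> r5=0xfa
body[5] mov  r1, r4 -> r1=0x34
body[6] sub  r6, r4, r3 -> r6=0xbf
body[7] add  r2, r2, #40 -> r2=0x75
epilogue: pop r2=0x4d, sp=0xd6
r5 is caller-saved -> body value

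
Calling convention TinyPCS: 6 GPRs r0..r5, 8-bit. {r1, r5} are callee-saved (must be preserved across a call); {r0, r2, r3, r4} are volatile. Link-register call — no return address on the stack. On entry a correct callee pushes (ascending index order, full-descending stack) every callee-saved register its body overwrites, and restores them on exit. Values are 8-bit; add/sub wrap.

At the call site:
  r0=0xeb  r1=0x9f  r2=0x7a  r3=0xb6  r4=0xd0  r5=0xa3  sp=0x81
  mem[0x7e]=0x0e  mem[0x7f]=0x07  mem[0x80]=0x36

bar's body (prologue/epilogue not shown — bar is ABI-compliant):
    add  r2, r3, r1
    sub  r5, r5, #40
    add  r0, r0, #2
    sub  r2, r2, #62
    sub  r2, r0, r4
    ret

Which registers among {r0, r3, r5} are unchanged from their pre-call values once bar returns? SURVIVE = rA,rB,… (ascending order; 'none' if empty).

prologue: push r5 → mem[0x80]=0xa3, sp=0x80
body[0] add  r2, r3, r1 → r2=0x55
body[1] sub  r5, r5, #40 → r5=0x7b
body[2] add  r0, r0, #2 → r0=0xed
body[3] sub  r2, r2, #62 → r2=0x17
body[4] sub  r2, r0, r4 → r2=0x1d
epilogue: pop r5=0xa3, sp=0x81
r0: caller-saved, written=True
r3: caller-saved, written=False
r5: callee-saved, written=True

SURVIVE = r3,r5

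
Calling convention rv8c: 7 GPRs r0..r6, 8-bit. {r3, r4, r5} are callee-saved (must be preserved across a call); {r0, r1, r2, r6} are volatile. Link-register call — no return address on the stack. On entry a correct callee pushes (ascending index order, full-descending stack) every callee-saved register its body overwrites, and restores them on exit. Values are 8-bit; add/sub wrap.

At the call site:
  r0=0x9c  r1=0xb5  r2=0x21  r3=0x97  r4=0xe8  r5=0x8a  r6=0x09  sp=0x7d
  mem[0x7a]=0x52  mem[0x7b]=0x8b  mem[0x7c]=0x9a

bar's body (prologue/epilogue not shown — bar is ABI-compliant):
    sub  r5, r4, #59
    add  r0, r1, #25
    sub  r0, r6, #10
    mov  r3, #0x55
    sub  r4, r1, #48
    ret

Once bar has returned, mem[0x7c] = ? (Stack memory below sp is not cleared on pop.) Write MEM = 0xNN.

prologue: push r3 -> mem[0x7c]=0x97, sp=0x7c
prologue: push r4 -> mem[0x7b]=0xe8, sp=0x7b
prologue: push r5 -> mem[0x7a]=0x8a, sp=0x7a
body[0] sub  r5, r4, #59 -> r5=0xad
body[1] add  r0, r1, #25 -> r0=0xce
body[2] sub  r0, r6, #10 -> r0=0xff
body[3] mov  r3, #0x55 -> r3=0x55
body[4] sub  r4, r1, #48 -> r4=0x85
epilogue: pop r5=0x8a, sp=0x7b
epilogue: pop r4=0xe8, sp=0x7c
epilogue: pop r3=0x97, sp=0x7d
prologue pushed ['r3', 'r4', 'r5'] at ['0x7c', '0x7b', '0x7a']

MEM = 0x97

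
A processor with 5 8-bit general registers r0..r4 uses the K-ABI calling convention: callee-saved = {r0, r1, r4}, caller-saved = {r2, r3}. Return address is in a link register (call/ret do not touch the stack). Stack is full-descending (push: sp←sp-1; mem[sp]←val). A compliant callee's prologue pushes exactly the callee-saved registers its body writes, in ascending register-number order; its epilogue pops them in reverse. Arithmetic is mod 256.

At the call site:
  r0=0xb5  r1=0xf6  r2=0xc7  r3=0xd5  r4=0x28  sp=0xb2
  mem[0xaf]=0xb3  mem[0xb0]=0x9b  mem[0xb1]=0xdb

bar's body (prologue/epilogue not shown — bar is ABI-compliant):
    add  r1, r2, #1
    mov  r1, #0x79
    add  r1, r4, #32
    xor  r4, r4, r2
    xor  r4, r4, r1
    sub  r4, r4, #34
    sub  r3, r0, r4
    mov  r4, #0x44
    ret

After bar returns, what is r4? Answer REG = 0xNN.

REG = 0x28

prologue: push r1 → mem[0xb1]=0xf6, sp=0xb1
prologue: push r4 → mem[0xb0]=0x28, sp=0xb0
body[0] add  r1, r2, #1 → r1=0xc8
body[1] mov  r1, #0x79 → r1=0x79
body[2] add  r1, r4, #32 → r1=0x48
body[3] xor  r4, r4, r2 → r4=0xef
body[4] xor  r4, r4, r1 → r4=0xa7
body[5] sub  r4, r4, #34 → r4=0x85
body[6] sub  r3, r0, r4 → r3=0x30
body[7] mov  r4, #0x44 → r4=0x44
epilogue: pop r4=0x28, sp=0xb1
epilogue: pop r1=0xf6, sp=0xb2
r4 is callee-saved → restored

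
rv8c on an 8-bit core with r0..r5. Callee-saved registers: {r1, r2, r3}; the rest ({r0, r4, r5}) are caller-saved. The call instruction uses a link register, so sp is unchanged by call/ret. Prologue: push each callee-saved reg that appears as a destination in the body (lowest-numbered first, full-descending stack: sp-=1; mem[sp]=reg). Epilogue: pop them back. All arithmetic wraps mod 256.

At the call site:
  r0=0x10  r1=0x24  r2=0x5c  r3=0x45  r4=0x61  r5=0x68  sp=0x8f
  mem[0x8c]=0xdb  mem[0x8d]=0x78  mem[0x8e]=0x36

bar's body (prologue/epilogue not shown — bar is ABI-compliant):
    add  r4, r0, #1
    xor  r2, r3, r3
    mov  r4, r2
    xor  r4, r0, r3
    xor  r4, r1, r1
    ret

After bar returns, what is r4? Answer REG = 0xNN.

REG = 0x00

prologue: push r2 -> mem[0x8e]=0x5c, sp=0x8e
body[0] add  r4, r0, #1 -> r4=0x11
body[1] xor  r2, r3, r3 -> r2=0x00
body[2] mov  r4, r2 -> r4=0x00
body[3] xor  r4, r0, r3 -> r4=0x55
body[4] xor  r4, r1, r1 -> r4=0x00
epilogue: pop r2=0x5c, sp=0x8f
r4 is caller-saved -> body value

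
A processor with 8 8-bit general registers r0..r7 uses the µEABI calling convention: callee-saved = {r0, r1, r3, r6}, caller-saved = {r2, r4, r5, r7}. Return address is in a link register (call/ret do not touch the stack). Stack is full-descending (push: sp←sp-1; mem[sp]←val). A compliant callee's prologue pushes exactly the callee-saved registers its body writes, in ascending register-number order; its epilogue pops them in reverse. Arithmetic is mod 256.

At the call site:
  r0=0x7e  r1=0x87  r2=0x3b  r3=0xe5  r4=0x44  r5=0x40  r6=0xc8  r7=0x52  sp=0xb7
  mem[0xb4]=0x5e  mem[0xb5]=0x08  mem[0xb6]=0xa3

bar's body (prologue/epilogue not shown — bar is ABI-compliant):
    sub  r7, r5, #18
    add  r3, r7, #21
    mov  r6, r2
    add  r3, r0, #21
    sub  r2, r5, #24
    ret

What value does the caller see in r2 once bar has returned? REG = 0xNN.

REG = 0x28

prologue: push r3 -> mem[0xb6]=0xe5, sp=0xb6
prologue: push r6 -> mem[0xb5]=0xc8, sp=0xb5
body[0] sub  r7, r5, #18 -> r7=0x2e
body[1] add  r3, r7, #21 -> r3=0x43
body[2] mov  r6, r2 -> r6=0x3b
body[3] add  r3, r0, #21 -> r3=0x93
body[4] sub  r2, r5, #24 -> r2=0x28
epilogue: pop r6=0xc8, sp=0xb6
epilogue: pop r3=0xe5, sp=0xb7
r2 is caller-saved -> body value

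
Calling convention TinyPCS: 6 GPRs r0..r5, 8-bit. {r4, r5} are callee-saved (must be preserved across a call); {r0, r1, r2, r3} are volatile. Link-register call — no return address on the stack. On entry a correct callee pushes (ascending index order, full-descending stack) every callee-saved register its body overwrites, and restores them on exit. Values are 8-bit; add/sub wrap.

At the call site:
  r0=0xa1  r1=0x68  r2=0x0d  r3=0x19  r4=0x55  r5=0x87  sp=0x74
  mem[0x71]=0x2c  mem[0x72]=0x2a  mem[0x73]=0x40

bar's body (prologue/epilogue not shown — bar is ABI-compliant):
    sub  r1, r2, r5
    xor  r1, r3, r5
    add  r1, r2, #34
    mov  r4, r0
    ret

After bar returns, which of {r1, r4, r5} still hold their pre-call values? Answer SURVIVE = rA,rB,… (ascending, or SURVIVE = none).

SURVIVE = r4,r5

prologue: push r4 -> mem[0x73]=0x55, sp=0x73
body[0] sub  r1, r2, r5 -> r1=0x86
body[1] xor  r1, r3, r5 -> r1=0x9e
body[2] add  r1, r2, #34 -> r1=0x2f
body[3] mov  r4, r0 -> r4=0xa1
epilogue: pop r4=0x55, sp=0x74
r1: caller-saved, written=True
r4: callee-saved, written=True
r5: callee-saved, written=False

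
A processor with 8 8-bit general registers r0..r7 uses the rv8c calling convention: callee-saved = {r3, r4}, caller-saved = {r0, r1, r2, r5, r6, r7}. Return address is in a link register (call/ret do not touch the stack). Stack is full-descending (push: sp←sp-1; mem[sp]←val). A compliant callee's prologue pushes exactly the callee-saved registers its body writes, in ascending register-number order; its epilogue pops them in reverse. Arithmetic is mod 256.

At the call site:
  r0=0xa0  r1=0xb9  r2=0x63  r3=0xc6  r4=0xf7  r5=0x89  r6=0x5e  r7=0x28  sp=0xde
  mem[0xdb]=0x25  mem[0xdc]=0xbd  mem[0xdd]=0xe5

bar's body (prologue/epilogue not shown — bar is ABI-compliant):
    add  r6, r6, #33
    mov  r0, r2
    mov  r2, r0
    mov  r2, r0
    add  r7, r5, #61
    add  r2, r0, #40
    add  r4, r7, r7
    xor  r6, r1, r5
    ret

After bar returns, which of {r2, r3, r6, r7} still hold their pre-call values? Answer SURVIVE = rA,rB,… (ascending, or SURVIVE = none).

prologue: push r4 → mem[0xdd]=0xf7, sp=0xdd
body[0] add  r6, r6, #33 → r6=0x7f
body[1] mov  r0, r2 → r0=0x63
body[2] mov  r2, r0 → r2=0x63
body[3] mov  r2, r0 → r2=0x63
body[4] add  r7, r5, #61 → r7=0xc6
body[5] add  r2, r0, #40 → r2=0x8b
body[6] add  r4, r7, r7 → r4=0x8c
body[7] xor  r6, r1, r5 → r6=0x30
epilogue: pop r4=0xf7, sp=0xde
r2: caller-saved, written=True
r3: callee-saved, written=False
r6: caller-saved, written=True
r7: caller-saved, written=True

SURVIVE = r3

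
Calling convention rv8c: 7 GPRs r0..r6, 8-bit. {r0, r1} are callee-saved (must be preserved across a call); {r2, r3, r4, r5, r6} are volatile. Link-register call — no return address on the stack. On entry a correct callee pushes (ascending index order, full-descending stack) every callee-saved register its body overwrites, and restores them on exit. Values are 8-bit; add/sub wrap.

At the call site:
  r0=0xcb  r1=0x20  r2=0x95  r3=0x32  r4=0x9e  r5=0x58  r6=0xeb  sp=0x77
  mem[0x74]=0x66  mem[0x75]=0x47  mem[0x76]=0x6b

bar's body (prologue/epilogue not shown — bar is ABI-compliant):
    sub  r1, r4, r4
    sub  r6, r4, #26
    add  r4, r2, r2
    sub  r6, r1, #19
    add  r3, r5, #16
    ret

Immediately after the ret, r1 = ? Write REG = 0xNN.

prologue: push r1 → mem[0x76]=0x20, sp=0x76
body[0] sub  r1, r4, r4 → r1=0x00
body[1] sub  r6, r4, #26 → r6=0x84
body[2] add  r4, r2, r2 → r4=0x2a
body[3] sub  r6, r1, #19 → r6=0xed
body[4] add  r3, r5, #16 → r3=0x68
epilogue: pop r1=0x20, sp=0x77
r1 is callee-saved → restored

REG = 0x20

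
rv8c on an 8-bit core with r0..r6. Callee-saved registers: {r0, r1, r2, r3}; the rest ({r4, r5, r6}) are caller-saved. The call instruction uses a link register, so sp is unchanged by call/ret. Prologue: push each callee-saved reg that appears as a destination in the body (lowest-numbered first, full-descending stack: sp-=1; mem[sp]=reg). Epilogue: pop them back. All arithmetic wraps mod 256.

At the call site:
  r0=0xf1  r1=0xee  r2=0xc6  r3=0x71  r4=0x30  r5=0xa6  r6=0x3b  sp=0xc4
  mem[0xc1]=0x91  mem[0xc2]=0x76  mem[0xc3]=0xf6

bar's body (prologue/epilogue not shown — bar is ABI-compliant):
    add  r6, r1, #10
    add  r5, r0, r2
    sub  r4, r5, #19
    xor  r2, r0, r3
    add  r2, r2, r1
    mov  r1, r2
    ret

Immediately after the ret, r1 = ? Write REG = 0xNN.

REG = 0xee

prologue: push r1 -> mem[0xc3]=0xee, sp=0xc3
prologue: push r2 -> mem[0xc2]=0xc6, sp=0xc2
body[0] add  r6, r1, #10 -> r6=0xf8
body[1] add  r5, r0, r2 -> r5=0xb7
body[2] sub  r4, r5, #19 -> r4=0xa4
body[3] xor  r2, r0, r3 -> r2=0x80
body[4] add  r2, r2, r1 -> r2=0x6e
body[5] mov  r1, r2 -> r1=0x6e
epilogue: pop r2=0xc6, sp=0xc3
epilogue: pop r1=0xee, sp=0xc4
r1 is callee-saved -> restored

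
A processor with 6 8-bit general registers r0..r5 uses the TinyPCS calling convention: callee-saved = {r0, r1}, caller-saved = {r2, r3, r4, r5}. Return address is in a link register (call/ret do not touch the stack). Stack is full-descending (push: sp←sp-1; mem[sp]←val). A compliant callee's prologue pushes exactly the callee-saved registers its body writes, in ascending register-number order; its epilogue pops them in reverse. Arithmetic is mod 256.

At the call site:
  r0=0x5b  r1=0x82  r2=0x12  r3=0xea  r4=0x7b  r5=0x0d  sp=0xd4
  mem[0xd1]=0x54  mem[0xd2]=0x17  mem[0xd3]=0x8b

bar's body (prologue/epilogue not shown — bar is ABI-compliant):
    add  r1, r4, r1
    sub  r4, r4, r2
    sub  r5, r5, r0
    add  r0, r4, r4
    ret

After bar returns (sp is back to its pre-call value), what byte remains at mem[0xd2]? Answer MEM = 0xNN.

MEM = 0x82

prologue: push r0 → mem[0xd3]=0x5b, sp=0xd3
prologue: push r1 → mem[0xd2]=0x82, sp=0xd2
body[0] add  r1, r4, r1 → r1=0xfd
body[1] sub  r4, r4, r2 → r4=0x69
body[2] sub  r5, r5, r0 → r5=0xb2
body[3] add  r0, r4, r4 → r0=0xd2
epilogue: pop r1=0x82, sp=0xd3
epilogue: pop r0=0x5b, sp=0xd4
prologue pushed ['r0', 'r1'] at ['0xd3', '0xd2']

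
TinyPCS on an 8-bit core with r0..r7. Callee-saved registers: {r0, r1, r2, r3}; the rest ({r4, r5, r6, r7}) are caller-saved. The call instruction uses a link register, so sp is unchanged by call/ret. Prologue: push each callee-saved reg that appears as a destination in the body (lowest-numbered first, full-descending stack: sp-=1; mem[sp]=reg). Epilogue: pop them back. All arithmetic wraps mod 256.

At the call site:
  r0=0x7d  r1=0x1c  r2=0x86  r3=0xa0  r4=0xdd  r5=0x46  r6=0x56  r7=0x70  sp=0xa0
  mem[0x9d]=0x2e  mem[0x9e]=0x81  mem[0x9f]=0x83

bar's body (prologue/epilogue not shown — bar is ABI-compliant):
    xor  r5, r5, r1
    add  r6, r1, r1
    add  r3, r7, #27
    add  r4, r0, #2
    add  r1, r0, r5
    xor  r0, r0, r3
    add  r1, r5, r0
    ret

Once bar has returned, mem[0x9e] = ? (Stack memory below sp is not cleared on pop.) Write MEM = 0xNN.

MEM = 0x1c

prologue: push r0 → mem[0x9f]=0x7d, sp=0x9f
prologue: push r1 → mem[0x9e]=0x1c, sp=0x9e
prologue: push r3 → mem[0x9d]=0xa0, sp=0x9d
body[0] xor  r5, r5, r1 → r5=0x5a
body[1] add  r6, r1, r1 → r6=0x38
body[2] add  r3, r7, #27 → r3=0x8b
body[3] add  r4, r0, #2 → r4=0x7f
body[4] add  r1, r0, r5 → r1=0xd7
body[5] xor  r0, r0, r3 → r0=0xf6
body[6] add  r1, r5, r0 → r1=0x50
epilogue: pop r3=0xa0, sp=0x9e
epilogue: pop r1=0x1c, sp=0x9f
epilogue: pop r0=0x7d, sp=0xa0
prologue pushed ['r0', 'r1', 'r3'] at ['0x9f', '0x9e', '0x9d']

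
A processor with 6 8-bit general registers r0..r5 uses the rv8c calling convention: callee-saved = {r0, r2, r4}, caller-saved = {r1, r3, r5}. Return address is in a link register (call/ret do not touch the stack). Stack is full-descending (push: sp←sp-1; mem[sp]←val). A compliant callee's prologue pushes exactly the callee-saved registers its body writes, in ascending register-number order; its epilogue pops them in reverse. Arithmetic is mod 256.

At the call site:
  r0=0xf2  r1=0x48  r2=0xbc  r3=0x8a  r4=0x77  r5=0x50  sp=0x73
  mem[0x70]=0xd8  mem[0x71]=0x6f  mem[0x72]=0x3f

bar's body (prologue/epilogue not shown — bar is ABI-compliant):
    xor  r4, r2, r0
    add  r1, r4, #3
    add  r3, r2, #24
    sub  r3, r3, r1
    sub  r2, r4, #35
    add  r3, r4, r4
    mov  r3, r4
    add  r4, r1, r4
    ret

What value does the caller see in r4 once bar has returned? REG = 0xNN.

REG = 0x77

prologue: push r2 → mem[0x72]=0xbc, sp=0x72
prologue: push r4 → mem[0x71]=0x77, sp=0x71
body[0] xor  r4, r2, r0 → r4=0x4e
body[1] add  r1, r4, #3 → r1=0x51
body[2] add  r3, r2, #24 → r3=0xd4
body[3] sub  r3, r3, r1 → r3=0x83
body[4] sub  r2, r4, #35 → r2=0x2b
body[5] add  r3, r4, r4 → r3=0x9c
body[6] mov  r3, r4 → r3=0x4e
body[7] add  r4, r1, r4 → r4=0x9f
epilogue: pop r4=0x77, sp=0x72
epilogue: pop r2=0xbc, sp=0x73
r4 is callee-saved → restored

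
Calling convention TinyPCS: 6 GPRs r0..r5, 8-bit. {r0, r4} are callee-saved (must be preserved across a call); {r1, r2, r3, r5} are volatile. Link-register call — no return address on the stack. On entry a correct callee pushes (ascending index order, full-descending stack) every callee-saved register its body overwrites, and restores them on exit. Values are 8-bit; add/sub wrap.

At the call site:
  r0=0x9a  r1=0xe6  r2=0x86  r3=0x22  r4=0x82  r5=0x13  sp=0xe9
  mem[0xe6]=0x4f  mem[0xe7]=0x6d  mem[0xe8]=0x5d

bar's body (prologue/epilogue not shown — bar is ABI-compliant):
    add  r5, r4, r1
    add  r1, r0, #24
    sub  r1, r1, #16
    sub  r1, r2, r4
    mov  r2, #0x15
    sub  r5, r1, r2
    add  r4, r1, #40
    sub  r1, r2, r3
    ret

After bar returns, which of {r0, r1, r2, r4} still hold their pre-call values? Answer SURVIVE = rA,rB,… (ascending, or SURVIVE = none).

SURVIVE = r0,r4

prologue: push r4 -> mem[0xe8]=0x82, sp=0xe8
body[0] add  r5, r4, r1 -> r5=0x68
body[1] add  r1, r0, #24 -> r1=0xb2
body[2] sub  r1, r1, #16 -> r1=0xa2
body[3] sub  r1, r2, r4 -> r1=0x04
body[4] mov  r2, #0x15 -> r2=0x15
body[5] sub  r5, r1, r2 -> r5=0xef
body[6] add  r4, r1, #40 -> r4=0x2c
body[7] sub  r1, r2, r3 -> r1=0xf3
epilogue: pop r4=0x82, sp=0xe9
r0: callee-saved, written=False
r1: caller-saved, written=True
r2: caller-saved, written=True
r4: callee-saved, written=True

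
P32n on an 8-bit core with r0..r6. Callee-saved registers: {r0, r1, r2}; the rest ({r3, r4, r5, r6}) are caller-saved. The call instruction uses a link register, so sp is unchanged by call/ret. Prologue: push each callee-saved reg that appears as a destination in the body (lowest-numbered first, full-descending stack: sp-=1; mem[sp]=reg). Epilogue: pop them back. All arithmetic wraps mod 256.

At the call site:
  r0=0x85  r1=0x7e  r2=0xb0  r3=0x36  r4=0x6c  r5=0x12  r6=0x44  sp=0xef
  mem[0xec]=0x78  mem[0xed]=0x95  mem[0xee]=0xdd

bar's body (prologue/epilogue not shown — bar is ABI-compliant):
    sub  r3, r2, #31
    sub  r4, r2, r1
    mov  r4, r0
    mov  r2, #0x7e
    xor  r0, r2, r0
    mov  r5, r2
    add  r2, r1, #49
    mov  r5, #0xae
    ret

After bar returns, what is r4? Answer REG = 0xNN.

prologue: push r0 → mem[0xee]=0x85, sp=0xee
prologue: push r2 → mem[0xed]=0xb0, sp=0xed
body[0] sub  r3, r2, #31 → r3=0x91
body[1] sub  r4, r2, r1 → r4=0x32
body[2] mov  r4, r0 → r4=0x85
body[3] mov  r2, #0x7e → r2=0x7e
body[4] xor  r0, r2, r0 → r0=0xfb
body[5] mov  r5, r2 → r5=0x7e
body[6] add  r2, r1, #49 → r2=0xaf
body[7] mov  r5, #0xae → r5=0xae
epilogue: pop r2=0xb0, sp=0xee
epilogue: pop r0=0x85, sp=0xef
r4 is caller-saved → body value

REG = 0x85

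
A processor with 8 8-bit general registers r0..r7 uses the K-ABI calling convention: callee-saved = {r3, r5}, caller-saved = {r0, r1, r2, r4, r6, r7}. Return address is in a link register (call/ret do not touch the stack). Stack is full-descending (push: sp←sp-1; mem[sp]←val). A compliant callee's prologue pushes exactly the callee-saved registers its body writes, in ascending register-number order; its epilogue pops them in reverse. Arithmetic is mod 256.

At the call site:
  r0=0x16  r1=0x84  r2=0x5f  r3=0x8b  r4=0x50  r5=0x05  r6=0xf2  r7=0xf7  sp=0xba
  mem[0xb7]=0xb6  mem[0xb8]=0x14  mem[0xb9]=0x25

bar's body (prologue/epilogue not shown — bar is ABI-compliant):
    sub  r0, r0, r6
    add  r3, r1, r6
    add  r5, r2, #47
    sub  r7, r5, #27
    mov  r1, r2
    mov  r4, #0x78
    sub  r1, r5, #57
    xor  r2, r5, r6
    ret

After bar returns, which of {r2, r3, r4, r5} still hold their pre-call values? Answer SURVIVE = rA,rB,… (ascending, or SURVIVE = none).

SURVIVE = r3,r5

prologue: push r3 → mem[0xb9]=0x8b, sp=0xb9
prologue: push r5 → mem[0xb8]=0x05, sp=0xb8
body[0] sub  r0, r0, r6 → r0=0x24
body[1] add  r3, r1, r6 → r3=0x76
body[2] add  r5, r2, #47 → r5=0x8e
body[3] sub  r7, r5, #27 → r7=0x73
body[4] mov  r1, r2 → r1=0x5f
body[5] mov  r4, #0x78 → r4=0x78
body[6] sub  r1, r5, #57 → r1=0x55
body[7] xor  r2, r5, r6 → r2=0x7c
epilogue: pop r5=0x05, sp=0xb9
epilogue: pop r3=0x8b, sp=0xba
r2: caller-saved, written=True
r3: callee-saved, written=True
r4: caller-saved, written=True
r5: callee-saved, written=True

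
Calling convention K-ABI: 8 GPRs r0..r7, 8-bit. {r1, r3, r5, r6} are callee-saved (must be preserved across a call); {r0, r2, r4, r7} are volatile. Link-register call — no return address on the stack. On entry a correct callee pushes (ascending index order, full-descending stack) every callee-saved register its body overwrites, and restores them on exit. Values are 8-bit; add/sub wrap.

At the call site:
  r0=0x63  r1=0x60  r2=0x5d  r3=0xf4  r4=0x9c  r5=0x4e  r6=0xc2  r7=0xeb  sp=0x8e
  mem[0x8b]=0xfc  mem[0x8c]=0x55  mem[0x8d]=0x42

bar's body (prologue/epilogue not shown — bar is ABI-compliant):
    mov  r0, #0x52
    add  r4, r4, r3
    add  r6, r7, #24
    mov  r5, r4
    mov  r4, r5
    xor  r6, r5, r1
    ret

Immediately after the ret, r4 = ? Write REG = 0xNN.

REG = 0x90

prologue: push r5 -> mem[0x8d]=0x4e, sp=0x8d
prologue: push r6 -> mem[0x8c]=0xc2, sp=0x8c
body[0] mov  r0, #0x52 -> r0=0x52
body[1] add  r4, r4, r3 -> r4=0x90
body[2] add  r6, r7, #24 -> r6=0x03
body[3] mov  r5, r4 -> r5=0x90
body[4] mov  r4, r5 -> r4=0x90
body[5] xor  r6, r5, r1 -> r6=0xf0
epilogue: pop r6=0xc2, sp=0x8d
epilogue: pop r5=0x4e, sp=0x8e
r4 is caller-saved -> body value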